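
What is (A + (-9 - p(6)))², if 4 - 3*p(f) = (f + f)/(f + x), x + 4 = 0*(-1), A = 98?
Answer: 72361/9 ≈ 8040.1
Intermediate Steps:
x = -4 (x = -4 + 0*(-1) = -4 + 0 = -4)
p(f) = 4/3 - 2*f/(3*(-4 + f)) (p(f) = 4/3 - (f + f)/(3*(f - 4)) = 4/3 - 2*f/(3*(-4 + f)))
(A + (-9 - p(6)))² = (98 + (-9 - 2*(-8 + 6)/(3*(-4 + 6))))² = (98 + (-9 - 2*(-2)/(3*2)))² = (98 + (-9 - 1*(-⅔)))² = (98 + (-9 + ⅔))² = (98 - 25/3)² = (269/3)² = 72361/9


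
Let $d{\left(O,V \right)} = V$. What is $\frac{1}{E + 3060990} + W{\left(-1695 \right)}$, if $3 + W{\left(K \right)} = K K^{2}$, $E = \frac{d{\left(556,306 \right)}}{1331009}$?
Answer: $- \frac{19840472507263153924639}{4074205239216} \approx -4.8698 \cdot 10^{9}$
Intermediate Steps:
$E = \frac{306}{1331009} \approx 0.0002299$
$W{\left(K \right)} = -3 + K^{3}$ ($W{\left(K \right)} = -3 + K K^{2} = -3 + K^{3}$)
$\frac{1}{E + 3060990} + W{\left(-1695 \right)} = \frac{1}{\frac{306}{1331009} + 3060990} + \left(-3 + \left(-1695\right)^{3}\right) = \frac{1}{\frac{4074205239216}{1331009}} - 4869777378 = \frac{1331009}{4074205239216} - 4869777378 = - \frac{19840472507263153924639}{4074205239216}$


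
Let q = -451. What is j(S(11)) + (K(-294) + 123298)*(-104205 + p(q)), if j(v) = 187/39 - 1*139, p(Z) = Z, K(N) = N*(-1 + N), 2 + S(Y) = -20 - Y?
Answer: -857246929586/39 ≈ -2.1981e+10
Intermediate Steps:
S(Y) = -22 - Y (S(Y) = -2 + (-20 - Y) = -22 - Y)
j(v) = -5234/39 (j(v) = 187*(1/39) - 139 = 187/39 - 139 = -5234/39)
j(S(11)) + (K(-294) + 123298)*(-104205 + p(q)) = -5234/39 + (-294*(-1 - 294) + 123298)*(-104205 - 451) = -5234/39 + (-294*(-295) + 123298)*(-104656) = -5234/39 + (86730 + 123298)*(-104656) = -5234/39 + 210028*(-104656) = -5234/39 - 21980690368 = -857246929586/39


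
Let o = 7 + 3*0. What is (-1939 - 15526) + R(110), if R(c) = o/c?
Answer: -1921143/110 ≈ -17465.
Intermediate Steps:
o = 7 (o = 7 + 0 = 7)
R(c) = 7/c
(-1939 - 15526) + R(110) = (-1939 - 15526) + 7/110 = -17465 + 7*(1/110) = -17465 + 7/110 = -1921143/110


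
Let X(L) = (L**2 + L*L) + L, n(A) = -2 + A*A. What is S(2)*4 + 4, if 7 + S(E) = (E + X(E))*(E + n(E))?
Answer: 168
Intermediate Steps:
n(A) = -2 + A**2
X(L) = L + 2*L**2 (X(L) = (L**2 + L**2) + L = 2*L**2 + L = L + 2*L**2)
S(E) = -7 + (E + E*(1 + 2*E))*(-2 + E + E**2) (S(E) = -7 + (E + E*(1 + 2*E))*(E + (-2 + E**2)) = -7 + (E + E*(1 + 2*E))*(-2 + E + E**2))
S(2)*4 + 4 = (-7 - 4*2 - 2*2**2 + 2*2**4 + 4*2**3)*4 + 4 = (-7 - 8 - 2*4 + 2*16 + 4*8)*4 + 4 = (-7 - 8 - 8 + 32 + 32)*4 + 4 = 41*4 + 4 = 164 + 4 = 168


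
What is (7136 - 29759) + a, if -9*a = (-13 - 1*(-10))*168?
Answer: -22567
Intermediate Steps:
a = 56 (a = -(-13 - 1*(-10))*168/9 = -(-13 + 10)*168/9 = -(-1)*168/3 = -1/9*(-504) = 56)
(7136 - 29759) + a = (7136 - 29759) + 56 = -22623 + 56 = -22567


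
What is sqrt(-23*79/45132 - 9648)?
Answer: I*sqrt(4913017087899)/22566 ≈ 98.224*I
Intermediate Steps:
sqrt(-23*79/45132 - 9648) = sqrt(-1817*1/45132 - 9648) = sqrt(-1817/45132 - 9648) = sqrt(-435435353/45132) = I*sqrt(4913017087899)/22566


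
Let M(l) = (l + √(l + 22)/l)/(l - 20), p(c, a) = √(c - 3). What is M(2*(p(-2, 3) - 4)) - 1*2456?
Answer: (-500980*I - 176800*√5 + I*√2*√(7 + I*√5))/(12*(6*√5 + 17*I)) ≈ -2455.7 - 0.10043*I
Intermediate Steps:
p(c, a) = √(-3 + c)
M(l) = (l + √(22 + l)/l)/(-20 + l)
M(2*(p(-2, 3) - 4)) - 1*2456 = ((2*(√(-3 - 2) - 4))² + √(22 + 2*(√(-3 - 2) - 4)))/(((2*(√(-3 - 2) - 4)))*(-20 + 2*(√(-3 - 2) - 4))) - 1*2456 = ((2*(√(-5) - 4))² + √(22 + 2*(√(-5) - 4)))/(((2*(√(-5) - 4)))*(-20 + 2*(√(-5) - 4))) - 2456 = ((2*(I*√5 - 4))² + √(22 + 2*(I*√5 - 4)))/(((2*(I*√5 - 4)))*(-20 + 2*(I*√5 - 4))) - 2456 = ((2*(-4 + I*√5))² + √(22 + 2*(-4 + I*√5)))/(((2*(-4 + I*√5)))*(-20 + 2*(-4 + I*√5))) - 2456 = ((-8 + 2*I*√5)² + √(22 + (-8 + 2*I*√5)))/((-8 + 2*I*√5)*(-20 + (-8 + 2*I*√5))) - 2456 = ((-8 + 2*I*√5)² + √(14 + 2*I*√5))/((-8 + 2*I*√5)*(-28 + 2*I*√5)) - 2456 = ((-8 + 2*I*√5)² + √(14 + 2*I*√5))/((-28 + 2*I*√5)*(-8 + 2*I*√5)) - 2456 = -2456 + ((-8 + 2*I*√5)² + √(14 + 2*I*√5))/((-28 + 2*I*√5)*(-8 + 2*I*√5))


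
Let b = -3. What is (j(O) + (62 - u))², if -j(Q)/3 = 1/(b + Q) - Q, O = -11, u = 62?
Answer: 210681/196 ≈ 1074.9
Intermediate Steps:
j(Q) = -3/(-3 + Q) + 3*Q (j(Q) = -3*(1/(-3 + Q) - Q) = -3/(-3 + Q) + 3*Q)
(j(O) + (62 - u))² = (3*(-1 + (-11)² - 3*(-11))/(-3 - 11) + (62 - 1*62))² = (3*(-1 + 121 + 33)/(-14) + (62 - 62))² = (3*(-1/14)*153 + 0)² = (-459/14 + 0)² = (-459/14)² = 210681/196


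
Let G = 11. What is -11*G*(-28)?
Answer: 3388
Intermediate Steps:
-11*G*(-28) = -11*11*(-28) = -121*(-28) = 3388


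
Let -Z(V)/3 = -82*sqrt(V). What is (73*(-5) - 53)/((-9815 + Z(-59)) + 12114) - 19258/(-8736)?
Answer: 81075362129/38682330960 + 102828*I*sqrt(59)/8855845 ≈ 2.0959 + 0.089188*I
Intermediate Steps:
Z(V) = 246*sqrt(V) (Z(V) = -(-246)*sqrt(V) = 246*sqrt(V))
(73*(-5) - 53)/((-9815 + Z(-59)) + 12114) - 19258/(-8736) = (73*(-5) - 53)/((-9815 + 246*sqrt(-59)) + 12114) - 19258/(-8736) = (-365 - 53)/((-9815 + 246*(I*sqrt(59))) + 12114) - 19258*(-1/8736) = -418/((-9815 + 246*I*sqrt(59)) + 12114) + 9629/4368 = -418/(2299 + 246*I*sqrt(59)) + 9629/4368 = 9629/4368 - 418/(2299 + 246*I*sqrt(59))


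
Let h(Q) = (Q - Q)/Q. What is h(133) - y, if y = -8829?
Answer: 8829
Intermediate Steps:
h(Q) = 0 (h(Q) = 0/Q = 0)
h(133) - y = 0 - 1*(-8829) = 0 + 8829 = 8829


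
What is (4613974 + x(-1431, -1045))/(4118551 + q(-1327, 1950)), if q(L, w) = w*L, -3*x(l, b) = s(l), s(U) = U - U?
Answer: 4613974/1530901 ≈ 3.0139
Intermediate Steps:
s(U) = 0
x(l, b) = 0 (x(l, b) = -⅓*0 = 0)
q(L, w) = L*w
(4613974 + x(-1431, -1045))/(4118551 + q(-1327, 1950)) = (4613974 + 0)/(4118551 - 1327*1950) = 4613974/(4118551 - 2587650) = 4613974/1530901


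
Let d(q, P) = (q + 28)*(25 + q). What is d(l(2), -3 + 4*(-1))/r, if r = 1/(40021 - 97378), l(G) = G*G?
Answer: -53227296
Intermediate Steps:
l(G) = G**2
d(q, P) = (25 + q)*(28 + q) (d(q, P) = (28 + q)*(25 + q) = (25 + q)*(28 + q))
r = -1/57357 (r = 1/(-57357) = -1/57357 ≈ -1.7435e-5)
d(l(2), -3 + 4*(-1))/r = (700 + (2**2)**2 + 53*2**2)/(-1/57357) = (700 + 4**2 + 53*4)*(-57357) = (700 + 16 + 212)*(-57357) = 928*(-57357) = -53227296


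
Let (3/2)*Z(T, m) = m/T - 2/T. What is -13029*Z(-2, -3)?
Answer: -21715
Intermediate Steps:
Z(T, m) = -4/(3*T) + 2*m/(3*T) (Z(T, m) = 2*(m/T - 2/T)/3 = 2*(-2/T + m/T)/3 = -4/(3*T) + 2*m/(3*T))
-13029*Z(-2, -3) = -8686*(-2 - 3)/(-2) = -8686*(-1)*(-5)/2 = -13029*5/3 = -21715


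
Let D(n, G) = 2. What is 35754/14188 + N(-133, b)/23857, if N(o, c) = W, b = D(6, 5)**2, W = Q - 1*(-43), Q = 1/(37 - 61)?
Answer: 5121556025/2030898696 ≈ 2.5218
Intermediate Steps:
Q = -1/24 (Q = 1/(-24) = -1/24 ≈ -0.041667)
W = 1031/24 (W = -1/24 - 1*(-43) = -1/24 + 43 = 1031/24 ≈ 42.958)
b = 4 (b = 2**2 = 4)
N(o, c) = 1031/24
35754/14188 + N(-133, b)/23857 = 35754/14188 + (1031/24)/23857 = 35754*(1/14188) + (1031/24)*(1/23857) = 17877/7094 + 1031/572568 = 5121556025/2030898696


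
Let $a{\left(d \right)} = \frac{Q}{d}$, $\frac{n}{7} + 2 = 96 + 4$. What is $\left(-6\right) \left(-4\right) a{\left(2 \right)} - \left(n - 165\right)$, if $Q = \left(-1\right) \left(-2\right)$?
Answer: $-497$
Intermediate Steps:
$Q = 2$
$n = 686$ ($n = -14 + 7 \left(96 + 4\right) = -14 + 7 \cdot 100 = -14 + 700 = 686$)
$a{\left(d \right)} = \frac{2}{d}$
$\left(-6\right) \left(-4\right) a{\left(2 \right)} - \left(n - 165\right) = \left(-6\right) \left(-4\right) \frac{2}{2} - \left(686 - 165\right) = 24 \cdot 2 \cdot \frac{1}{2} - \left(686 - 165\right) = 24 \cdot 1 - 521 = 24 - 521 = -497$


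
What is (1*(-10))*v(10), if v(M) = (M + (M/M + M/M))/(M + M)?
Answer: -6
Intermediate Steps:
v(M) = (2 + M)/(2*M) (v(M) = (M + (1 + 1))/((2*M)) = (M + 2)*(1/(2*M)) = (2 + M)*(1/(2*M)) = (2 + M)/(2*M))
(1*(-10))*v(10) = (1*(-10))*((½)*(2 + 10)/10) = -5*12/10 = -10*⅗ = -6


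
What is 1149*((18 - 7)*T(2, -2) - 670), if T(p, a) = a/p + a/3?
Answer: -790895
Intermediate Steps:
T(p, a) = a/3 + a/p (T(p, a) = a/p + a*(⅓) = a/p + a/3 = a/3 + a/p)
1149*((18 - 7)*T(2, -2) - 670) = 1149*((18 - 7)*((⅓)*(-2) - 2/2) - 670) = 1149*(11*(-⅔ - 2*½) - 670) = 1149*(11*(-⅔ - 1) - 670) = 1149*(11*(-5/3) - 670) = 1149*(-55/3 - 670) = 1149*(-2065/3) = -790895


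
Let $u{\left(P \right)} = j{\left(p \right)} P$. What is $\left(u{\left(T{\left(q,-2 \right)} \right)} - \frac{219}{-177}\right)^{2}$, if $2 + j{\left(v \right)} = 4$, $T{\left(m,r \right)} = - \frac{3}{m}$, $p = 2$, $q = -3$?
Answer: $\frac{36481}{3481} \approx 10.48$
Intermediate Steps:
$j{\left(v \right)} = 2$ ($j{\left(v \right)} = -2 + 4 = 2$)
$u{\left(P \right)} = 2 P$
$\left(u{\left(T{\left(q,-2 \right)} \right)} - \frac{219}{-177}\right)^{2} = \left(2 \left(- \frac{3}{-3}\right) - \frac{219}{-177}\right)^{2} = \left(2 \left(\left(-3\right) \left(- \frac{1}{3}\right)\right) - - \frac{73}{59}\right)^{2} = \left(2 \cdot 1 + \frac{73}{59}\right)^{2} = \left(2 + \frac{73}{59}\right)^{2} = \left(\frac{191}{59}\right)^{2} = \frac{36481}{3481}$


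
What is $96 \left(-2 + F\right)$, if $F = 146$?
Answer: $13824$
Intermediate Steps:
$96 \left(-2 + F\right) = 96 \left(-2 + 146\right) = 96 \cdot 144 = 13824$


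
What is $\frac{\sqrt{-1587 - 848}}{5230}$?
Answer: $\frac{i \sqrt{2435}}{5230} \approx 0.0094351 i$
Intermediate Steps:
$\frac{\sqrt{-1587 - 848}}{5230} = \sqrt{-2435} \cdot \frac{1}{5230} = i \sqrt{2435} \cdot \frac{1}{5230} = \frac{i \sqrt{2435}}{5230}$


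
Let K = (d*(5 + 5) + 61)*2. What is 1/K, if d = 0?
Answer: 1/122 ≈ 0.0081967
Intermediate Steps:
K = 122 (K = (0*(5 + 5) + 61)*2 = (0*10 + 61)*2 = (0 + 61)*2 = 61*2 = 122)
1/K = 1/122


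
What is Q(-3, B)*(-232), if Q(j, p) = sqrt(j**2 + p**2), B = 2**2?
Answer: -1160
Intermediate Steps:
B = 4
Q(-3, B)*(-232) = sqrt((-3)**2 + 4**2)*(-232) = sqrt(9 + 16)*(-232) = sqrt(25)*(-232) = 5*(-232) = -1160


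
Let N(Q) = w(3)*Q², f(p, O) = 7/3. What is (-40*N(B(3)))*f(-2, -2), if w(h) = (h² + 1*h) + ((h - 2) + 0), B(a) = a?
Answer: -10920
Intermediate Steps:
w(h) = -2 + h² + 2*h (w(h) = (h² + h) + ((-2 + h) + 0) = (h + h²) + (-2 + h) = -2 + h² + 2*h)
f(p, O) = 7/3 (f(p, O) = 7*(⅓) = 7/3)
N(Q) = 13*Q² (N(Q) = (-2 + 3² + 2*3)*Q² = (-2 + 9 + 6)*Q² = 13*Q²)
(-40*N(B(3)))*f(-2, -2) = -520*3²*(7/3) = -520*9*(7/3) = -40*117*(7/3) = -4680*7/3 = -10920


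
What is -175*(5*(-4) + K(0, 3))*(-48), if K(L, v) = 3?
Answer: -142800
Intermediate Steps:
-175*(5*(-4) + K(0, 3))*(-48) = -175*(5*(-4) + 3)*(-48) = -175*(-20 + 3)*(-48) = -175*(-17)*(-48) = 2975*(-48) = -142800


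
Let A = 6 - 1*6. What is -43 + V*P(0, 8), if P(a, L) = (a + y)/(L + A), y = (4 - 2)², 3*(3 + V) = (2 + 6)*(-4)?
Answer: -299/6 ≈ -49.833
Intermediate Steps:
V = -41/3 (V = -3 + ((2 + 6)*(-4))/3 = -3 + (8*(-4))/3 = -3 + (⅓)*(-32) = -3 - 32/3 = -41/3 ≈ -13.667)
y = 4 (y = 2² = 4)
A = 0 (A = 6 - 6 = 0)
P(a, L) = (4 + a)/L (P(a, L) = (a + 4)/(L + 0) = (4 + a)/L)
-43 + V*P(0, 8) = -43 - 41*(4 + 0)/(3*8) = -43 - 41*4/24 = -43 - 41/3*½ = -43 - 41/6 = -299/6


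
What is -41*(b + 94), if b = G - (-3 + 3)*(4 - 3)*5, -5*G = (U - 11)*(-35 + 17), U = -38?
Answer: 16892/5 ≈ 3378.4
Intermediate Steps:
G = -882/5 (G = -(-38 - 11)*(-35 + 17)/5 = -(-49)*(-18)/5 = -⅕*882 = -882/5 ≈ -176.40)
b = -882/5 (b = -882/5 - (-3 + 3)*(4 - 3)*5 = -882/5 - 0*1*5 = -882/5 - 0*5 = -882/5 - 1*0 = -882/5 + 0 = -882/5 ≈ -176.40)
-41*(b + 94) = -41*(-882/5 + 94) = -41*(-412/5) = 16892/5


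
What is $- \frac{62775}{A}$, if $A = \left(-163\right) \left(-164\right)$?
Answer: $- \frac{62775}{26732} \approx -2.3483$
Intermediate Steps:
$A = 26732$
$- \frac{62775}{A} = - \frac{62775}{26732}$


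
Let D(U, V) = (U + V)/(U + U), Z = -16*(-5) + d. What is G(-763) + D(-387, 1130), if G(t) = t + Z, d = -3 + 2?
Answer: -530159/774 ≈ -684.96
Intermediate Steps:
d = -1
Z = 79 (Z = -16*(-5) - 1 = 80 - 1 = 79)
D(U, V) = (U + V)/(2*U) (D(U, V) = (U + V)/((2*U)) = (U + V)*(1/(2*U)) = (U + V)/(2*U))
G(t) = 79 + t (G(t) = t + 79 = 79 + t)
G(-763) + D(-387, 1130) = (79 - 763) + (1/2)*(-387 + 1130)/(-387) = -684 + (1/2)*(-1/387)*743 = -684 - 743/774 = -530159/774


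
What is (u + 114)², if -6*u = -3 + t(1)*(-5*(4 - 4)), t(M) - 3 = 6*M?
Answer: 52441/4 ≈ 13110.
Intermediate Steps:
t(M) = 3 + 6*M
u = ½ (u = -(-3 + (3 + 6*1)*(-5*(4 - 4)))/6 = -(-3 + (3 + 6)*(-5*0))/6 = -(-3 + 9*0)/6 = -(-3 + 0)/6 = -⅙*(-3) = ½ ≈ 0.50000)
(u + 114)² = (½ + 114)² = (229/2)² = 52441/4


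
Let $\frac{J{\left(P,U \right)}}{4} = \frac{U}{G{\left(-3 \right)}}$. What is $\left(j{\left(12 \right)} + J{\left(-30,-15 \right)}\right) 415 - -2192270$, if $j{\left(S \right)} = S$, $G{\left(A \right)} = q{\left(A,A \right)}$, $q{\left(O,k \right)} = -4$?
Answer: $2203475$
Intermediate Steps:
$G{\left(A \right)} = -4$
$J{\left(P,U \right)} = - U$ ($J{\left(P,U \right)} = 4 \frac{U}{-4} = 4 U \left(- \frac{1}{4}\right) = 4 \left(- \frac{U}{4}\right) = - U$)
$\left(j{\left(12 \right)} + J{\left(-30,-15 \right)}\right) 415 - -2192270 = \left(12 - -15\right) 415 - -2192270 = \left(12 + 15\right) 415 + 2192270 = 27 \cdot 415 + 2192270 = 11205 + 2192270 = 2203475$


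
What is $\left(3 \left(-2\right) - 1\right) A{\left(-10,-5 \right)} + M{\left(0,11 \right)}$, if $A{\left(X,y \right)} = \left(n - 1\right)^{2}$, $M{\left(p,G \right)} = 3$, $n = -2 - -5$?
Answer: $-25$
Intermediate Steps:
$n = 3$ ($n = -2 + 5 = 3$)
$A{\left(X,y \right)} = 4$ ($A{\left(X,y \right)} = \left(3 - 1\right)^{2} = 2^{2} = 4$)
$\left(3 \left(-2\right) - 1\right) A{\left(-10,-5 \right)} + M{\left(0,11 \right)} = \left(3 \left(-2\right) - 1\right) 4 + 3 = \left(-6 - 1\right) 4 + 3 = \left(-7\right) 4 + 3 = -28 + 3 = -25$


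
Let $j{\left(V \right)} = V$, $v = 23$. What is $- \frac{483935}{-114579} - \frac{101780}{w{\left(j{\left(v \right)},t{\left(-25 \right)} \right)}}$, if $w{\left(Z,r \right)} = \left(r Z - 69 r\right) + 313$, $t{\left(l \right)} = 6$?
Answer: $- \frac{11643945025}{4239423} \approx -2746.6$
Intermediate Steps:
$w{\left(Z,r \right)} = 313 - 69 r + Z r$ ($w{\left(Z,r \right)} = \left(Z r - 69 r\right) + 313 = \left(- 69 r + Z r\right) + 313 = 313 - 69 r + Z r$)
$- \frac{483935}{-114579} - \frac{101780}{w{\left(j{\left(v \right)},t{\left(-25 \right)} \right)}} = - \frac{483935}{-114579} - \frac{101780}{313 - 414 + 23 \cdot 6} = \left(-483935\right) \left(- \frac{1}{114579}\right) - \frac{101780}{313 - 414 + 138} = \frac{483935}{114579} - \frac{101780}{37} = - \frac{11643945025}{4239423}$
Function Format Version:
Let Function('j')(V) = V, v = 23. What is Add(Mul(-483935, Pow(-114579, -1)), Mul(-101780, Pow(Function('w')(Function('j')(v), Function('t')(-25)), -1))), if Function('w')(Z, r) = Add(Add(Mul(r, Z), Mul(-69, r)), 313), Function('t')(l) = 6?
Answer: Rational(-11643945025, 4239423) ≈ -2746.6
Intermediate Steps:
Function('w')(Z, r) = Add(313, Mul(-69, r), Mul(Z, r)) (Function('w')(Z, r) = Add(Add(Mul(Z, r), Mul(-69, r)), 313) = Add(Add(Mul(-69, r), Mul(Z, r)), 313) = Add(313, Mul(-69, r), Mul(Z, r)))
Add(Mul(-483935, Pow(-114579, -1)), Mul(-101780, Pow(Function('w')(Function('j')(v), Function('t')(-25)), -1))) = Add(Mul(-483935, Pow(-114579, -1)), Mul(-101780, Pow(Add(313, Mul(-69, 6), Mul(23, 6)), -1))) = Add(Mul(-483935, Rational(-1, 114579)), Mul(-101780, Pow(Add(313, -414, 138), -1))) = Add(Rational(483935, 114579), Mul(-101780, Pow(37, -1))) = Add(Rational(483935, 114579), Mul(-101780, Rational(1, 37))) = Add(Rational(483935, 114579), Rational(-101780, 37)) = Rational(-11643945025, 4239423)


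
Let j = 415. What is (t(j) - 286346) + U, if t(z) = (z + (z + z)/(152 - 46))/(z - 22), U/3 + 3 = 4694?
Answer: -1890383969/6943 ≈ -2.7227e+5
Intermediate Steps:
U = 14073 (U = -9 + 3*4694 = -9 + 14082 = 14073)
t(z) = 54*z/(53*(-22 + z)) (t(z) = (z + (2*z)/106)/(-22 + z) = (z + (2*z)*(1/106))/(-22 + z) = (z + z/53)/(-22 + z) = (54*z/53)/(-22 + z) = 54*z/(53*(-22 + z)))
(t(j) - 286346) + U = ((54/53)*415/(-22 + 415) - 286346) + 14073 = ((54/53)*415/393 - 286346) + 14073 = ((54/53)*415*(1/393) - 286346) + 14073 = (7470/6943 - 286346) + 14073 = -1988092808/6943 + 14073 = -1890383969/6943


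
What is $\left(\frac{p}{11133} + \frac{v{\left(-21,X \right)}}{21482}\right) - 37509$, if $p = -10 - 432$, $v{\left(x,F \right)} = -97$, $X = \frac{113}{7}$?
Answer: $- \frac{8970629481899}{239159106} \approx -37509.0$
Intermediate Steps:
$X = \frac{113}{7}$ ($X = 113 \cdot \frac{1}{7} = \frac{113}{7} \approx 16.143$)
$p = -442$ ($p = -10 - 432 = -442$)
$\left(\frac{p}{11133} + \frac{v{\left(-21,X \right)}}{21482}\right) - 37509 = \left(- \frac{442}{11133} - \frac{97}{21482}\right) - 37509 = - \frac{10574945}{239159106} - 37509 = - \frac{8970629481899}{239159106}$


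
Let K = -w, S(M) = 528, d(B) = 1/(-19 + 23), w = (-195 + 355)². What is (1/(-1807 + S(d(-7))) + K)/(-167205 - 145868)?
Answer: 32742401/400420367 ≈ 0.081770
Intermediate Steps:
w = 25600 (w = 160² = 25600)
d(B) = ¼ (d(B) = 1/4 = ¼)
K = -25600 (K = -1*25600 = -25600)
(1/(-1807 + S(d(-7))) + K)/(-167205 - 145868) = (1/(-1807 + 528) - 25600)/(-167205 - 145868) = (1/(-1279) - 25600)/(-313073) = (-1/1279 - 25600)*(-1/313073) = -32742401/1279*(-1/313073) = 32742401/400420367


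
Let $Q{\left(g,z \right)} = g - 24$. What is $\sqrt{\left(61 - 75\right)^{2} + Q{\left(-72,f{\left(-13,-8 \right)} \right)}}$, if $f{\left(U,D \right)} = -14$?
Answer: $10$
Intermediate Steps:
$Q{\left(g,z \right)} = -24 + g$
$\sqrt{\left(61 - 75\right)^{2} + Q{\left(-72,f{\left(-13,-8 \right)} \right)}} = \sqrt{\left(61 - 75\right)^{2} - 96} = \sqrt{\left(-14\right)^{2} - 96} = \sqrt{196 - 96} = \sqrt{100} = 10$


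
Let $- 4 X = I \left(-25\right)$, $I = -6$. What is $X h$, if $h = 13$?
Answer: $- \frac{975}{2} \approx -487.5$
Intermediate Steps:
$X = - \frac{75}{2}$ ($X = - \frac{\left(-6\right) \left(-25\right)}{4} = \left(- \frac{1}{4}\right) 150 = - \frac{75}{2} \approx -37.5$)
$X h = \left(- \frac{75}{2}\right) 13 = - \frac{975}{2}$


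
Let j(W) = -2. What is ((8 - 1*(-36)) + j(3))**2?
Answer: 1764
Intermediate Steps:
((8 - 1*(-36)) + j(3))**2 = ((8 - 1*(-36)) - 2)**2 = ((8 + 36) - 2)**2 = (44 - 2)**2 = 42**2 = 1764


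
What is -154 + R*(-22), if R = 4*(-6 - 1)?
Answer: 462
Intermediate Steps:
R = -28 (R = 4*(-7) = -28)
-154 + R*(-22) = -154 - 28*(-22) = -154 + 616 = 462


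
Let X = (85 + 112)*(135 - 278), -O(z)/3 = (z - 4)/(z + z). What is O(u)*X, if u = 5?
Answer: 84513/10 ≈ 8451.3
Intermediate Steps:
O(z) = -3*(-4 + z)/(2*z) (O(z) = -3*(z - 4)/(z + z) = -3*(-4 + z)/(2*z))
X = -28171 (X = 197*(-143) = -28171)
O(u)*X = (-3/2 + 6/5)*(-28171) = -3/10*(-28171) = 84513/10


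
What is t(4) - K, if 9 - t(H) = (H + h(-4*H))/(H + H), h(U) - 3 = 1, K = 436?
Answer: -428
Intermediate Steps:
h(U) = 4 (h(U) = 3 + 1 = 4)
t(H) = 9 - (4 + H)/(2*H) (t(H) = 9 - (H + 4)/(H + H) = 9 - (4 + H)/(2*H))
t(4) - K = (17/2 - 2/4) - 1*436 = (17/2 - 2*¼) - 436 = (17/2 - ½) - 436 = 8 - 436 = -428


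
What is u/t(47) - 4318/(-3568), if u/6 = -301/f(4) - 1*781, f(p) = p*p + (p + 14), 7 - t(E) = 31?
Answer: 753171/3791 ≈ 198.67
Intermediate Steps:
t(E) = -24 (t(E) = 7 - 1*31 = 7 - 31 = -24)
f(p) = 14 + p + p² (f(p) = p² + (14 + p) = 14 + p + p²)
u = -80565/17 (u = 6*(-301/(14 + 4 + 4²) - 1*781) = 6*(-301/(14 + 4 + 16) - 781) = 6*(-301/34 - 781) = 6*(-26855/34) = -80565/17 ≈ -4739.1)
u/t(47) - 4318/(-3568) = -80565/17/(-24) - 4318/(-3568) = -80565/17*(-1/24) - 4318*(-1/3568) = 26855/136 + 2159/1784 = 753171/3791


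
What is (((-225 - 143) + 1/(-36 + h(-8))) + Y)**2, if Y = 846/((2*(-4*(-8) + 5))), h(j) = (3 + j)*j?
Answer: 2780980225/21904 ≈ 1.2696e+5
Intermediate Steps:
h(j) = j*(3 + j)
Y = 423/37 (Y = 846/((2*(32 + 5))) = 846/((2*37)) = 846/74 = 846*(1/74) = 423/37 ≈ 11.432)
(((-225 - 143) + 1/(-36 + h(-8))) + Y)**2 = (((-225 - 143) + 1/(-36 - 8*(3 - 8))) + 423/37)**2 = ((-368 + 1/(-36 - 8*(-5))) + 423/37)**2 = ((-368 + 1/(-36 + 40)) + 423/37)**2 = ((-368 + 1/4) + 423/37)**2 = (-1471/4 + 423/37)**2 = (-52735/148)**2 = 2780980225/21904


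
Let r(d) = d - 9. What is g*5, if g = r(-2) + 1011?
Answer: 5000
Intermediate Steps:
r(d) = -9 + d
g = 1000 (g = (-9 - 2) + 1011 = -11 + 1011 = 1000)
g*5 = 1000*5 = 5000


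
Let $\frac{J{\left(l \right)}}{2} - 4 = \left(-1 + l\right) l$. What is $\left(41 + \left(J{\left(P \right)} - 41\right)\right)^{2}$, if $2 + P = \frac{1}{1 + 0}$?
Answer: $144$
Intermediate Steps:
$P = -1$ ($P = -2 + \frac{1}{1 + 0} = -2 + 1^{-1} = -2 + 1 = -1$)
$J{\left(l \right)} = 8 + 2 l \left(-1 + l\right)$ ($J{\left(l \right)} = 8 + 2 \left(-1 + l\right) l = 8 + 2 l \left(-1 + l\right)$)
$\left(41 + \left(J{\left(P \right)} - 41\right)\right)^{2} = \left(41 + \left(\left(8 - -2 + 2 \left(-1\right)^{2}\right) - 41\right)\right)^{2} = \left(41 + \left(\left(8 + 2 + 2 \cdot 1\right) - 41\right)\right)^{2} = \left(41 + \left(\left(8 + 2 + 2\right) - 41\right)\right)^{2} = \left(41 + \left(12 - 41\right)\right)^{2} = \left(41 - 29\right)^{2} = 12^{2} = 144$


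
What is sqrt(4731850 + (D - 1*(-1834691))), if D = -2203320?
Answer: sqrt(4363221) ≈ 2088.8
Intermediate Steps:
sqrt(4731850 + (D - 1*(-1834691))) = sqrt(4731850 + (-2203320 - 1*(-1834691))) = sqrt(4731850 + (-2203320 + 1834691)) = sqrt(4731850 - 368629) = sqrt(4363221)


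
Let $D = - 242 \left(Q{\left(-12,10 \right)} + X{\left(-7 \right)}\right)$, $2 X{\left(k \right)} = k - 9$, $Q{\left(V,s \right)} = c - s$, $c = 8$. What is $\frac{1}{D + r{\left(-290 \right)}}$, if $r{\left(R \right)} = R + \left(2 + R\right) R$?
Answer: $\frac{1}{85650} \approx 1.1675 \cdot 10^{-5}$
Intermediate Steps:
$Q{\left(V,s \right)} = 8 - s$
$X{\left(k \right)} = - \frac{9}{2} + \frac{k}{2}$ ($X{\left(k \right)} = \frac{k - 9}{2} = \frac{-9 + k}{2} = - \frac{9}{2} + \frac{k}{2}$)
$D = 2420$ ($D = - 242 \left(\left(8 - 10\right) + \left(- \frac{9}{2} + \frac{1}{2} \left(-7\right)\right)\right) = - 242 \left(\left(8 - 10\right) - 8\right) = - 242 \left(-2 - 8\right) = \left(-242\right) \left(-10\right) = 2420$)
$r{\left(R \right)} = R + R \left(2 + R\right)$
$\frac{1}{D + r{\left(-290 \right)}} = \frac{1}{2420 - 290 \left(3 - 290\right)} = \frac{1}{2420 - -83230} = \frac{1}{2420 + 83230} = \frac{1}{85650}$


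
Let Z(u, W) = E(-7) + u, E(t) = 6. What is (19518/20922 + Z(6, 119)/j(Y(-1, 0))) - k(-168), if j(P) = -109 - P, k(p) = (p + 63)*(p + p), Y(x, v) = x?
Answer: -1107166450/31383 ≈ -35279.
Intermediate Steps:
k(p) = 2*p*(63 + p) (k(p) = (63 + p)*(2*p) = 2*p*(63 + p))
Z(u, W) = 6 + u
(19518/20922 + Z(6, 119)/j(Y(-1, 0))) - k(-168) = (19518/20922 + (6 + 6)/(-109 - 1*(-1))) - 2*(-168)*(63 - 168) = (19518*(1/20922) + 12/(-109 + 1)) - 2*(-168)*(-105) = (3253/3487 + 12/(-108)) - 1*35280 = (3253/3487 + 12*(-1/108)) - 35280 = (3253/3487 - 1/9) - 35280 = 25790/31383 - 35280 = -1107166450/31383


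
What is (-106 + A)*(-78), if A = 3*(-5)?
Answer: 9438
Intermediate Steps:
A = -15
(-106 + A)*(-78) = (-106 - 15)*(-78) = -121*(-78) = 9438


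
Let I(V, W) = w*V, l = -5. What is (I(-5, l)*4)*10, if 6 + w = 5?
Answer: 200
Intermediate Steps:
w = -1 (w = -6 + 5 = -1)
I(V, W) = -V
(I(-5, l)*4)*10 = (-1*(-5)*4)*10 = (5*4)*10 = 20*10 = 200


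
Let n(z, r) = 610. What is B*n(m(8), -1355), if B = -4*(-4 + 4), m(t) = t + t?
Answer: 0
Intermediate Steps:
m(t) = 2*t
B = 0 (B = -4*0 = 0)
B*n(m(8), -1355) = 0*610 = 0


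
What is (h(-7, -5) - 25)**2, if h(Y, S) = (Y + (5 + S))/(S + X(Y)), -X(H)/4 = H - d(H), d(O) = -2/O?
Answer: 18267076/28561 ≈ 639.58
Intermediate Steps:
X(H) = -8/H - 4*H (X(H) = -4*(H - (-2)/H) = -4*(H + 2/H) = -8/H - 4*H)
h(Y, S) = (5 + S + Y)/(S - 8/Y - 4*Y) (h(Y, S) = (Y + (5 + S))/(S + (-8/Y - 4*Y)) = (5 + S + Y)/(S - 8/Y - 4*Y))
(h(-7, -5) - 25)**2 = (-7*(5 - 5 - 7)/(-8 - 7*(-5 - 4*(-7))) - 25)**2 = (-7*(-7)/(-8 - 7*(-5 + 28)) - 25)**2 = (-7*(-7)/(-8 - 7*23) - 25)**2 = (-7*(-7)/(-8 - 161) - 25)**2 = (-7*(-7)/(-169) - 25)**2 = (-7*(-1/169)*(-7) - 25)**2 = (-49/169 - 25)**2 = (-4274/169)**2 = 18267076/28561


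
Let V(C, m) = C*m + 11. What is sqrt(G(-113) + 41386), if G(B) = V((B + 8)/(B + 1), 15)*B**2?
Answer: 3*sqrt(642505)/4 ≈ 601.17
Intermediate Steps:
V(C, m) = 11 + C*m
G(B) = B**2*(11 + 15*(8 + B)/(1 + B)) (G(B) = (11 + ((B + 8)/(B + 1))*15)*B**2 = (11 + ((8 + B)/(1 + B))*15)*B**2 = (11 + 15*(8 + B)/(1 + B))*B**2 = B**2*(11 + 15*(8 + B)/(1 + B)))
sqrt(G(-113) + 41386) = sqrt((-113)**2*(131 + 26*(-113))/(1 - 113) + 41386) = sqrt(12769*(131 - 2938)/(-112) + 41386) = sqrt(12769*(-1/112)*(-2807) + 41386) = sqrt(5120369/16 + 41386) = sqrt(5782545/16) = 3*sqrt(642505)/4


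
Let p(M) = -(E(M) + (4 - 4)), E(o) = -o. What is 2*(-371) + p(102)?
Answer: -640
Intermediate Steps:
p(M) = M (p(M) = -(-M + (4 - 4)) = -(-M + 0) = -(-1)*M = M)
2*(-371) + p(102) = 2*(-371) + 102 = -742 + 102 = -640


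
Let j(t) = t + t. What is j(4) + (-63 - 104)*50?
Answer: -8342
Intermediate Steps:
j(t) = 2*t
j(4) + (-63 - 104)*50 = 2*4 + (-63 - 104)*50 = 8 - 167*50 = 8 - 8350 = -8342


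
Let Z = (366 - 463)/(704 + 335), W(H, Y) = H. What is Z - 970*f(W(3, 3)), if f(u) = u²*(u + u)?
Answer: -54422917/1039 ≈ -52380.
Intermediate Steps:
f(u) = 2*u³ (f(u) = u²*(2*u) = 2*u³)
Z = -97/1039 ≈ -0.093359
Z - 970*f(W(3, 3)) = -97/1039 - 1940*3³ = -97/1039 - 1940*27 = -97/1039 - 970*54 = -97/1039 - 52380 = -54422917/1039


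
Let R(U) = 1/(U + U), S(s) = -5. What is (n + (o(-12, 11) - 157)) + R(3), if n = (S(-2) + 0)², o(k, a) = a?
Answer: -725/6 ≈ -120.83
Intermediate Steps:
R(U) = 1/(2*U)
n = 25 (n = (-5 + 0)² = (-5)² = 25)
(n + (o(-12, 11) - 157)) + R(3) = (25 + (11 - 157)) + (½)/3 = (25 - 146) + (½)*(⅓) = -121 + ⅙ = -725/6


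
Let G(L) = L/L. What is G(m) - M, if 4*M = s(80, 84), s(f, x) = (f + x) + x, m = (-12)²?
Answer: -61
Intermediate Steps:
m = 144
s(f, x) = f + 2*x
M = 62 (M = (80 + 2*84)/4 = (80 + 168)/4 = (¼)*248 = 62)
G(L) = 1
G(m) - M = 1 - 1*62 = 1 - 62 = -61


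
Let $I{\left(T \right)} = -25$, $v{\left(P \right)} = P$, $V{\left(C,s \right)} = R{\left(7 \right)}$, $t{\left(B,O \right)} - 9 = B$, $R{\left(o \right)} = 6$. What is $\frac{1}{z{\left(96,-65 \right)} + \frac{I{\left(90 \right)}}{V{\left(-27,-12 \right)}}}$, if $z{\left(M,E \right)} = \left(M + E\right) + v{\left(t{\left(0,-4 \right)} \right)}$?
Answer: $\frac{6}{215} \approx 0.027907$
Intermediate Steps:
$t{\left(B,O \right)} = 9 + B$
$V{\left(C,s \right)} = 6$
$z{\left(M,E \right)} = 9 + E + M$ ($z{\left(M,E \right)} = \left(M + E\right) + \left(9 + 0\right) = \left(E + M\right) + 9 = 9 + E + M$)
$\frac{1}{z{\left(96,-65 \right)} + \frac{I{\left(90 \right)}}{V{\left(-27,-12 \right)}}} = \frac{1}{\left(9 - 65 + 96\right) - \frac{25}{6}} = \frac{1}{40 - \frac{25}{6}} = \frac{1}{\frac{215}{6}} = \frac{6}{215}$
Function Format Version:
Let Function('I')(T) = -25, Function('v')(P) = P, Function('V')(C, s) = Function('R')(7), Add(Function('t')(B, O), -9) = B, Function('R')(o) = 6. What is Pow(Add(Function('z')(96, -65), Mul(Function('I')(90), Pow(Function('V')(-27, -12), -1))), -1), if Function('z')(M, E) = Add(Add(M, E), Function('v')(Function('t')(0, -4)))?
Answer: Rational(6, 215) ≈ 0.027907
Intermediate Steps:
Function('t')(B, O) = Add(9, B)
Function('V')(C, s) = 6
Function('z')(M, E) = Add(9, E, M) (Function('z')(M, E) = Add(Add(M, E), Add(9, 0)) = Add(Add(E, M), 9) = Add(9, E, M))
Pow(Add(Function('z')(96, -65), Mul(Function('I')(90), Pow(Function('V')(-27, -12), -1))), -1) = Pow(Add(Add(9, -65, 96), Mul(-25, Pow(6, -1))), -1) = Pow(Add(40, Mul(-25, Rational(1, 6))), -1) = Pow(Add(40, Rational(-25, 6)), -1) = Pow(Rational(215, 6), -1) = Rational(6, 215)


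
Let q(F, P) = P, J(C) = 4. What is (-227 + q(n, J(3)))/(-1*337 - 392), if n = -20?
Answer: 223/729 ≈ 0.30590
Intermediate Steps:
(-227 + q(n, J(3)))/(-1*337 - 392) = (-227 + 4)/(-1*337 - 392) = -223/(-337 - 392) = -223/(-729) = -223*(-1/729) = 223/729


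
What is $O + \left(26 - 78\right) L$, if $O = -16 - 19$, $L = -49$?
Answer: $2513$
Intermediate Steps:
$O = -35$ ($O = -16 - 19 = -35$)
$O + \left(26 - 78\right) L = -35 + \left(26 - 78\right) \left(-49\right) = -35 - -2548 = -35 + 2548 = 2513$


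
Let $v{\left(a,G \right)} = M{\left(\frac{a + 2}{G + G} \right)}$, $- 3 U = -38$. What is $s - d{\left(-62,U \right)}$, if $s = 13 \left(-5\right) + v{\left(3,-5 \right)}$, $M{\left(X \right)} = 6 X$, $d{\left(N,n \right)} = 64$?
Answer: $-132$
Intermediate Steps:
$U = \frac{38}{3}$ ($U = \left(- \frac{1}{3}\right) \left(-38\right) = \frac{38}{3} \approx 12.667$)
$v{\left(a,G \right)} = \frac{3 \left(2 + a\right)}{G}$ ($v{\left(a,G \right)} = 6 \frac{a + 2}{G + G} = 6 \frac{2 + a}{2 G} = \frac{3 \left(2 + a\right)}{G}$)
$s = -68$ ($s = 13 \left(-5\right) + \frac{3 \left(2 + 3\right)}{-5} = -65 + 3 \left(- \frac{1}{5}\right) 5 = -65 - 3 = -68$)
$s - d{\left(-62,U \right)} = -68 - 64 = -132$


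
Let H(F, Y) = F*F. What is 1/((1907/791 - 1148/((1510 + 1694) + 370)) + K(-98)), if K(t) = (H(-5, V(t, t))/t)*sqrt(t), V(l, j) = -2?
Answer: 334016894134/1717386159075 + 285432901327*I*sqrt(2)/1717386159075 ≈ 0.19449 + 0.23504*I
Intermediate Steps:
H(F, Y) = F**2
K(t) = 25/sqrt(t) (K(t) = ((-5)**2/t)*sqrt(t) = (25/t)*sqrt(t) = 25/sqrt(t))
1/((1907/791 - 1148/((1510 + 1694) + 370)) + K(-98)) = 1/((1907/791 - 1148/((1510 + 1694) + 370)) + 25/sqrt(-98)) = 1/((1907*(1/791) - 1148/(3204 + 370)) + 25*(-I*sqrt(2)/14)) = 1/((1907/791 - 1148/3574) - 25*I*sqrt(2)/14) = 1/((1907/791 - 1148*1/3574) - 25*I*sqrt(2)/14) = 1/((1907/791 - 574/1787) - 25*I*sqrt(2)/14) = 1/(2953775/1413517 - 25*I*sqrt(2)/14)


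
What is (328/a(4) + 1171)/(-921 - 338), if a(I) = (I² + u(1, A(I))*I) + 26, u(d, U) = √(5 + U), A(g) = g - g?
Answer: -496435/530039 + 328*√5/530039 ≈ -0.93522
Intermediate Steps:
A(g) = 0
a(I) = 26 + I² + I*√5 (a(I) = (I² + √(5 + 0)*I) + 26 = (I² + √5*I) + 26 = (I² + I*√5) + 26 = 26 + I² + I*√5)
(328/a(4) + 1171)/(-921 - 338) = (328/(26 + 4² + 4*√5) + 1171)/(-921 - 338) = (328/(26 + 16 + 4*√5) + 1171)/(-1259) = (328/(42 + 4*√5) + 1171)*(-1/1259) = (1171 + 328/(42 + 4*√5))*(-1/1259) = -1171/1259 - 328/(1259*(42 + 4*√5))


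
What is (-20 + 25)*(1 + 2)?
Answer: 15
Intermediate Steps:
(-20 + 25)*(1 + 2) = 5*3 = 15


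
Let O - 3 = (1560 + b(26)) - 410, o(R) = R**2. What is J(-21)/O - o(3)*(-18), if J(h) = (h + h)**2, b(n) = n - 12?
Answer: 63606/389 ≈ 163.51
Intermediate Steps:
b(n) = -12 + n
J(h) = 4*h**2 (J(h) = (2*h)**2 = 4*h**2)
O = 1167 (O = 3 + ((1560 + (-12 + 26)) - 410) = 3 + ((1560 + 14) - 410) = 3 + (1574 - 410) = 3 + 1164 = 1167)
J(-21)/O - o(3)*(-18) = (4*(-21)**2)/1167 - 3**2*(-18) = (4*441)*(1/1167) - 9*(-18) = 1764*(1/1167) - 1*(-162) = 588/389 + 162 = 63606/389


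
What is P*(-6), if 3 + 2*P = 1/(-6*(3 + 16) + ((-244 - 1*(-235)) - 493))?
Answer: 5547/616 ≈ 9.0049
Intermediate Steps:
P = -1849/1232 (P = -3/2 + 1/(2*(-6*(3 + 16) + ((-244 - 1*(-235)) - 493))) = -3/2 + 1/(2*(-6*19 + ((-244 + 235) - 493))) = -3/2 + 1/(2*(-114 + (-9 - 493))) = -3/2 + 1/(2*(-114 - 502)) = -3/2 + (1/2)/(-616) = -3/2 + (1/2)*(-1/616) = -3/2 - 1/1232 = -1849/1232 ≈ -1.5008)
P*(-6) = -1849/1232*(-6) = 5547/616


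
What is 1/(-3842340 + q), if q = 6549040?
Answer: 1/2706700 ≈ 3.6945e-7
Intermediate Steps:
1/(-3842340 + q) = 1/(-3842340 + 6549040) = 1/2706700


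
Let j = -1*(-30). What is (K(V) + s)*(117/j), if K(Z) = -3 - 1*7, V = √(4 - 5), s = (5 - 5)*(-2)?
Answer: -39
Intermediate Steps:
s = 0 (s = 0*(-2) = 0)
j = 30
V = I (V = √(-1) = I ≈ 1.0*I)
K(Z) = -10 (K(Z) = -3 - 7 = -10)
(K(V) + s)*(117/j) = (-10 + 0)*(117/30) = -1170/30 = -10*39/10 = -39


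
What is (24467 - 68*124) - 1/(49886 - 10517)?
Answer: 631281914/39369 ≈ 16035.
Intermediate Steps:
(24467 - 68*124) - 1/(49886 - 10517) = (24467 - 8432) - 1/39369 = 16035 - 1*1/39369 = 16035 - 1/39369 = 631281914/39369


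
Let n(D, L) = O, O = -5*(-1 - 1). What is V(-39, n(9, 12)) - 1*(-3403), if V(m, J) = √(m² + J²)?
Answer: 3403 + √1621 ≈ 3443.3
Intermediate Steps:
O = 10 (O = -5*(-2) = 10)
n(D, L) = 10
V(m, J) = √(J² + m²)
V(-39, n(9, 12)) - 1*(-3403) = √(10² + (-39)²) - 1*(-3403) = √(100 + 1521) + 3403 = √1621 + 3403 = 3403 + √1621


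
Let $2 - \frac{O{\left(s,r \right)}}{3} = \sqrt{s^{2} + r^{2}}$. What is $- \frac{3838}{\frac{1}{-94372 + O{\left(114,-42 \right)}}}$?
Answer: $362176708 + 69084 \sqrt{410} \approx 3.6358 \cdot 10^{8}$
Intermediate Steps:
$O{\left(s,r \right)} = 6 - 3 \sqrt{r^{2} + s^{2}}$ ($O{\left(s,r \right)} = 6 - 3 \sqrt{s^{2} + r^{2}} = 6 - 3 \sqrt{r^{2} + s^{2}}$)
$- \frac{3838}{\frac{1}{-94372 + O{\left(114,-42 \right)}}} = - \frac{3838}{\frac{1}{-94372 + \left(6 - 3 \sqrt{\left(-42\right)^{2} + 114^{2}}\right)}} = - \frac{3838}{\frac{1}{-94372 + \left(6 - 3 \sqrt{1764 + 12996}\right)}} = - \frac{3838}{\frac{1}{-94372 + \left(6 - 3 \sqrt{14760}\right)}} = - \frac{3838}{\frac{1}{-94372 + \left(6 - 3 \cdot 6 \sqrt{410}\right)}} = - \frac{3838}{\frac{1}{-94372 + \left(6 - 18 \sqrt{410}\right)}} = - \frac{3838}{\frac{1}{-94366 - 18 \sqrt{410}}} = - 3838 \left(-94366 - 18 \sqrt{410}\right) = 362176708 + 69084 \sqrt{410}$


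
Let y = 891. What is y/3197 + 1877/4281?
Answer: 9815140/13686357 ≈ 0.71715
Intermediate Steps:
y/3197 + 1877/4281 = 891/3197 + 1877/4281 = 9815140/13686357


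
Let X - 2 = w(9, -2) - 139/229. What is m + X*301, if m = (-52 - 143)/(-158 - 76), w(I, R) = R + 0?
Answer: -249889/1374 ≈ -181.87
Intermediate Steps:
w(I, R) = R
X = -139/229 (X = 2 + (-2 - 139/229) = 2 - 597/229 = -139/229 ≈ -0.60699)
m = 5/6 (m = -195/(-234) = -195*(-1/234) = 5/6 ≈ 0.83333)
m + X*301 = 5/6 - 139/229*301 = 5/6 - 41839/229 = -249889/1374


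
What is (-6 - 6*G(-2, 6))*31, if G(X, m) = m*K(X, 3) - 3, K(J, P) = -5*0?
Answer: 372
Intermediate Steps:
K(J, P) = 0
G(X, m) = -3 (G(X, m) = m*0 - 3 = 0 - 3 = -3)
(-6 - 6*G(-2, 6))*31 = (-6 - 6*(-3))*31 = (-6 + 18)*31 = 12*31 = 372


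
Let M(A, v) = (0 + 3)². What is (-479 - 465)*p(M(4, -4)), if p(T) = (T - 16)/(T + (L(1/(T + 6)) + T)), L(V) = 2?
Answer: 1652/5 ≈ 330.40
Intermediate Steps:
M(A, v) = 9 (M(A, v) = 3² = 9)
p(T) = (-16 + T)/(2 + 2*T) (p(T) = (T - 16)/(T + (2 + T)) = (-16 + T)/(2 + 2*T))
(-479 - 465)*p(M(4, -4)) = (-479 - 465)*((-16 + 9)/(2*(1 + 9))) = -472*(-7)/10 = -944*(-7/20) = 1652/5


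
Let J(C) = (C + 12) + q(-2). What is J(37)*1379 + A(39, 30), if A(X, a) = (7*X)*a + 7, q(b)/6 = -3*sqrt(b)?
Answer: 75768 - 24822*I*sqrt(2) ≈ 75768.0 - 35104.0*I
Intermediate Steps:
q(b) = -18*sqrt(b) (q(b) = 6*(-3*sqrt(b)) = -18*sqrt(b))
J(C) = 12 + C - 18*I*sqrt(2) (J(C) = (C + 12) - 18*I*sqrt(2) = (12 + C) - 18*I*sqrt(2) = 12 + C - 18*I*sqrt(2))
A(X, a) = 7 + 7*X*a (A(X, a) = 7*X*a + 7 = 7 + 7*X*a)
J(37)*1379 + A(39, 30) = (12 + 37 - 18*I*sqrt(2))*1379 + (7 + 7*39*30) = (49 - 18*I*sqrt(2))*1379 + (7 + 8190) = (67571 - 24822*I*sqrt(2)) + 8197 = 75768 - 24822*I*sqrt(2)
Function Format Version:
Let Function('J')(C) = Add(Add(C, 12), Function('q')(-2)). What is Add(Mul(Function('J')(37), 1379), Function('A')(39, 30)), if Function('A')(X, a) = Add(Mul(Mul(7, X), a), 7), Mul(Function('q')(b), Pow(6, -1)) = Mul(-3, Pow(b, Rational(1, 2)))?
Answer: Add(75768, Mul(-24822, I, Pow(2, Rational(1, 2)))) ≈ Add(75768., Mul(-35104., I))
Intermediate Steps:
Function('q')(b) = Mul(-18, Pow(b, Rational(1, 2))) (Function('q')(b) = Mul(6, Mul(-3, Pow(b, Rational(1, 2)))) = Mul(-18, Pow(b, Rational(1, 2))))
Function('J')(C) = Add(12, C, Mul(-18, I, Pow(2, Rational(1, 2)))) (Function('J')(C) = Add(Add(C, 12), Mul(-18, Pow(-2, Rational(1, 2)))) = Add(Add(12, C), Mul(-18, Mul(I, Pow(2, Rational(1, 2))))) = Add(Add(12, C), Mul(-18, I, Pow(2, Rational(1, 2)))) = Add(12, C, Mul(-18, I, Pow(2, Rational(1, 2)))))
Function('A')(X, a) = Add(7, Mul(7, X, a)) (Function('A')(X, a) = Add(Mul(7, X, a), 7) = Add(7, Mul(7, X, a)))
Add(Mul(Function('J')(37), 1379), Function('A')(39, 30)) = Add(Mul(Add(12, 37, Mul(-18, I, Pow(2, Rational(1, 2)))), 1379), Add(7, Mul(7, 39, 30))) = Add(Mul(Add(49, Mul(-18, I, Pow(2, Rational(1, 2)))), 1379), Add(7, 8190)) = Add(Add(67571, Mul(-24822, I, Pow(2, Rational(1, 2)))), 8197) = Add(75768, Mul(-24822, I, Pow(2, Rational(1, 2))))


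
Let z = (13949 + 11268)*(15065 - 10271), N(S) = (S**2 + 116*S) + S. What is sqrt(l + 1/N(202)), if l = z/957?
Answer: sqrt(524521887581054)/64438 ≈ 355.42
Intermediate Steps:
N(S) = S**2 + 117*S
z = 120890298 (z = 25217*4794 = 120890298)
l = 40296766/319 (l = 120890298/957 = 120890298*(1/957) = 40296766/319 ≈ 1.2632e+5)
sqrt(l + 1/N(202)) = sqrt(40296766/319 + 1/(202*(117 + 202))) = sqrt(40296766/319 + 1/(202*319)) = sqrt(40296766/319 + 1/64438) = sqrt(8139946733/64438) = sqrt(524521887581054)/64438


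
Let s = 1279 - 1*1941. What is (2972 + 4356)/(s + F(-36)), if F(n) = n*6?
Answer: -3664/439 ≈ -8.3462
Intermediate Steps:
s = -662 (s = 1279 - 1941 = -662)
F(n) = 6*n
(2972 + 4356)/(s + F(-36)) = (2972 + 4356)/(-662 + 6*(-36)) = 7328/(-662 - 216) = 7328/(-878) = 7328*(-1/878) = -3664/439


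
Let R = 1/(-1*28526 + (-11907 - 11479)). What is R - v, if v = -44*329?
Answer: 751478111/51912 ≈ 14476.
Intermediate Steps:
R = -1/51912 (R = 1/(-28526 - 23386) = 1/(-51912) = -1/51912 ≈ -1.9263e-5)
v = -14476
R - v = -1/51912 - 1*(-14476) = -1/51912 + 14476 = 751478111/51912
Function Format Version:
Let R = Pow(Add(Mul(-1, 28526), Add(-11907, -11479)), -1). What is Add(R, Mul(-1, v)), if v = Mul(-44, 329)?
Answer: Rational(751478111, 51912) ≈ 14476.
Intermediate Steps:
R = Rational(-1, 51912) (R = Pow(Add(-28526, -23386), -1) = Pow(-51912, -1) = Rational(-1, 51912) ≈ -1.9263e-5)
v = -14476
Add(R, Mul(-1, v)) = Add(Rational(-1, 51912), Mul(-1, -14476)) = Add(Rational(-1, 51912), 14476) = Rational(751478111, 51912)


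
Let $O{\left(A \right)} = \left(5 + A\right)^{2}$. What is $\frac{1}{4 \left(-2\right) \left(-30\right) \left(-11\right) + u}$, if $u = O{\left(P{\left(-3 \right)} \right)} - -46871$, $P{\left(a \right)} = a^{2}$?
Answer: $\frac{1}{44427} \approx 2.2509 \cdot 10^{-5}$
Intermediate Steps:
$u = 47067$ ($u = \left(5 + \left(-3\right)^{2}\right)^{2} - -46871 = \left(5 + 9\right)^{2} + 46871 = 14^{2} + 46871 = 196 + 46871 = 47067$)
$\frac{1}{4 \left(-2\right) \left(-30\right) \left(-11\right) + u} = \frac{1}{4 \left(-2\right) \left(-30\right) \left(-11\right) + 47067} = \frac{1}{\left(-8\right) \left(-30\right) \left(-11\right) + 47067} = \frac{1}{240 \left(-11\right) + 47067} = \frac{1}{-2640 + 47067} = \frac{1}{44427}$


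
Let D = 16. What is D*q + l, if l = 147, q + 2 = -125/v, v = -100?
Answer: 135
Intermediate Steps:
q = -¾ (q = -2 - 125/(-100) = -2 - 125*(-1/100) = -2 + 5/4 = -¾ ≈ -0.75000)
D*q + l = 16*(-¾) + 147 = -12 + 147 = 135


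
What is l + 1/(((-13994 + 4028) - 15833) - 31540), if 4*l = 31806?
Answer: 911862115/114678 ≈ 7951.5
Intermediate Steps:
l = 15903/2 (l = (¼)*31806 = 15903/2 ≈ 7951.5)
l + 1/(((-13994 + 4028) - 15833) - 31540) = 15903/2 + 1/(((-13994 + 4028) - 15833) - 31540) = 15903/2 + 1/((-9966 - 15833) - 31540) = 15903/2 + 1/(-25799 - 31540) = 15903/2 + 1/(-57339) = 15903/2 - 1/57339 = 911862115/114678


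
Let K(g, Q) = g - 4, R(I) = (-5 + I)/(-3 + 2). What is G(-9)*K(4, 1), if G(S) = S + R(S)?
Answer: 0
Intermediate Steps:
R(I) = 5 - I (R(I) = (-5 + I)/(-1) = (-5 + I)*(-1) = 5 - I)
K(g, Q) = -4 + g
G(S) = 5 (G(S) = S + (5 - S) = 5)
G(-9)*K(4, 1) = 5*(-4 + 4) = 5*0 = 0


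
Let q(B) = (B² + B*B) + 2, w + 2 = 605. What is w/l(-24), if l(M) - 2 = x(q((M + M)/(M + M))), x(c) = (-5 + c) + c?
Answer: 603/5 ≈ 120.60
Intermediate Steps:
w = 603 (w = -2 + 605 = 603)
q(B) = 2 + 2*B² (q(B) = (B² + B²) + 2 = 2*B² + 2 = 2 + 2*B²)
x(c) = -5 + 2*c
l(M) = 5 (l(M) = 2 + (-5 + 2*(2 + 2*((M + M)/(M + M))²)) = 2 + (-5 + 2*(2 + 2*((2*M)/((2*M)))²)) = 2 + (-5 + 2*(2 + 2*((2*M)*(1/(2*M)))²)) = 2 + (-5 + 2*(2 + 2*1²)) = 2 + (-5 + 2*(2 + 2*1)) = 2 + (-5 + 2*(2 + 2)) = 2 + (-5 + 2*4) = 2 + (-5 + 8) = 2 + 3 = 5)
w/l(-24) = 603/5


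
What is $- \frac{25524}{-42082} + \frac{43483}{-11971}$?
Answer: $- \frac{762151901}{251881811} \approx -3.0258$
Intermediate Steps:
$- \frac{25524}{-42082} + \frac{43483}{-11971} = \left(-25524\right) \left(- \frac{1}{42082}\right) + 43483 \left(- \frac{1}{11971}\right) = \frac{12762}{21041} - \frac{43483}{11971} = - \frac{762151901}{251881811}$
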